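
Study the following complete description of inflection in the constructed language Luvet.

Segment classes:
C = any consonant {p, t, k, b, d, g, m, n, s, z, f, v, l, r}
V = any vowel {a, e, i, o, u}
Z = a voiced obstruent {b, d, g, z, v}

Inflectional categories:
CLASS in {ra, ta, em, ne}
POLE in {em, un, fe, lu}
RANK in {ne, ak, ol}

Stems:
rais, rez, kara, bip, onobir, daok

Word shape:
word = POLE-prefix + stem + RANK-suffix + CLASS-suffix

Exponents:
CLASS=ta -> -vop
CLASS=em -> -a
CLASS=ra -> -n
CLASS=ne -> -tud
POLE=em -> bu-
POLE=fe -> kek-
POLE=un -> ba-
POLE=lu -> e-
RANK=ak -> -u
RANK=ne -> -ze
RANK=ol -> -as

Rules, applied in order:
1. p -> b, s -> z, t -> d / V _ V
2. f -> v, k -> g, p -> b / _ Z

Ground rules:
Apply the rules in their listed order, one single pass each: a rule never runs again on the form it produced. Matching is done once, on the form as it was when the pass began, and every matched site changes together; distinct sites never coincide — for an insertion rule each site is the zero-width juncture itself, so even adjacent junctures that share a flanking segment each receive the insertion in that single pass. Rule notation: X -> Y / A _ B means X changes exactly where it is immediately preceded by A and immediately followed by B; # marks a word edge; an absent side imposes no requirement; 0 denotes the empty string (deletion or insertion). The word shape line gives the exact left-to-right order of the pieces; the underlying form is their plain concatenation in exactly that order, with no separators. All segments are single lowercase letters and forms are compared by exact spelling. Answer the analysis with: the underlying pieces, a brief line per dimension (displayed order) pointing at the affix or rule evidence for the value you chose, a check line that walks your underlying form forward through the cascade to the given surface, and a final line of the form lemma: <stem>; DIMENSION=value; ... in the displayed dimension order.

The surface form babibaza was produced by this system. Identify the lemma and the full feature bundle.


underlying: ba-bip-as-a
CLASS=em - signalled by the affix -a
POLE=un - signalled by the affix ba-
RANK=ol - signalled by the affix -as
check: babipasa -> babibaza -> babibaza
lemma: bip; CLASS=em; POLE=un; RANK=ol


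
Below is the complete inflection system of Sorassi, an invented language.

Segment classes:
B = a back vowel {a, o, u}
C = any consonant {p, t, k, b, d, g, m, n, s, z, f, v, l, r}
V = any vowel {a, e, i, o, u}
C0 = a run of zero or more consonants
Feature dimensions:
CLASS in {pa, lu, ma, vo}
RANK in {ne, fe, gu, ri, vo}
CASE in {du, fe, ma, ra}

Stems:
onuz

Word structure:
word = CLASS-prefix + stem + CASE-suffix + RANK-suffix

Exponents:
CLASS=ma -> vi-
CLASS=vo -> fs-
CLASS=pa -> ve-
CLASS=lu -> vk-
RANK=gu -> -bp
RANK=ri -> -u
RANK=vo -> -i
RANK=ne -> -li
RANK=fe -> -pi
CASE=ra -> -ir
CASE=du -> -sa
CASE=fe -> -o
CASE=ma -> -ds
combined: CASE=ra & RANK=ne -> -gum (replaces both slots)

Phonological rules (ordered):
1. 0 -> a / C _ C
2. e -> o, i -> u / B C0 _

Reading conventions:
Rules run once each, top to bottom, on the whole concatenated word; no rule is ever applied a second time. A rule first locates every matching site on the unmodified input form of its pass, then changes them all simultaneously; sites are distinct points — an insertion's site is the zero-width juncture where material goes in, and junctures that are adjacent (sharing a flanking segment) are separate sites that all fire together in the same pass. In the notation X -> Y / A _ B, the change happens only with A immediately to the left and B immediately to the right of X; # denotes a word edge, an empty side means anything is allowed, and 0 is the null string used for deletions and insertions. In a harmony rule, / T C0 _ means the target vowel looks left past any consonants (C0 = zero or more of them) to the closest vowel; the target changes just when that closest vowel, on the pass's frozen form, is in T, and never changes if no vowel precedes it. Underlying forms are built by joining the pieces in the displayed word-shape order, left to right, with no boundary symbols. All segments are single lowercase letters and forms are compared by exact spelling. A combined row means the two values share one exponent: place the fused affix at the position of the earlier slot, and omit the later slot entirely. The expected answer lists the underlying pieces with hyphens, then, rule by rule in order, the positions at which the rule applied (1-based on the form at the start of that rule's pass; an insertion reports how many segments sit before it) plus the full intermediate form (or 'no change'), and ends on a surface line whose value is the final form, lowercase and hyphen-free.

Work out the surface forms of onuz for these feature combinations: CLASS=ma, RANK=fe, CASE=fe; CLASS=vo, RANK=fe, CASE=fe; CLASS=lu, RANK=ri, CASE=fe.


cell CLASS=ma, RANK=fe, CASE=fe:
underlying: vi-onuz-o-pi
1. 0 -> a / C _ C: no change
2. e -> o, i -> u / B C0 _: fires at position(s) 9: vionuzopu
surface: vionuzopu

cell CLASS=vo, RANK=fe, CASE=fe:
underlying: fs-onuz-o-pi
1. 0 -> a / C _ C: inserts after position(s) 1: fasonuzopi
2. e -> o, i -> u / B C0 _: fires at position(s) 10: fasonuzopu
surface: fasonuzopu

cell CLASS=lu, RANK=ri, CASE=fe:
underlying: vk-onuz-o-u
1. 0 -> a / C _ C: inserts after position(s) 1: vakonuzou
2. e -> o, i -> u / B C0 _: no change
surface: vakonuzou


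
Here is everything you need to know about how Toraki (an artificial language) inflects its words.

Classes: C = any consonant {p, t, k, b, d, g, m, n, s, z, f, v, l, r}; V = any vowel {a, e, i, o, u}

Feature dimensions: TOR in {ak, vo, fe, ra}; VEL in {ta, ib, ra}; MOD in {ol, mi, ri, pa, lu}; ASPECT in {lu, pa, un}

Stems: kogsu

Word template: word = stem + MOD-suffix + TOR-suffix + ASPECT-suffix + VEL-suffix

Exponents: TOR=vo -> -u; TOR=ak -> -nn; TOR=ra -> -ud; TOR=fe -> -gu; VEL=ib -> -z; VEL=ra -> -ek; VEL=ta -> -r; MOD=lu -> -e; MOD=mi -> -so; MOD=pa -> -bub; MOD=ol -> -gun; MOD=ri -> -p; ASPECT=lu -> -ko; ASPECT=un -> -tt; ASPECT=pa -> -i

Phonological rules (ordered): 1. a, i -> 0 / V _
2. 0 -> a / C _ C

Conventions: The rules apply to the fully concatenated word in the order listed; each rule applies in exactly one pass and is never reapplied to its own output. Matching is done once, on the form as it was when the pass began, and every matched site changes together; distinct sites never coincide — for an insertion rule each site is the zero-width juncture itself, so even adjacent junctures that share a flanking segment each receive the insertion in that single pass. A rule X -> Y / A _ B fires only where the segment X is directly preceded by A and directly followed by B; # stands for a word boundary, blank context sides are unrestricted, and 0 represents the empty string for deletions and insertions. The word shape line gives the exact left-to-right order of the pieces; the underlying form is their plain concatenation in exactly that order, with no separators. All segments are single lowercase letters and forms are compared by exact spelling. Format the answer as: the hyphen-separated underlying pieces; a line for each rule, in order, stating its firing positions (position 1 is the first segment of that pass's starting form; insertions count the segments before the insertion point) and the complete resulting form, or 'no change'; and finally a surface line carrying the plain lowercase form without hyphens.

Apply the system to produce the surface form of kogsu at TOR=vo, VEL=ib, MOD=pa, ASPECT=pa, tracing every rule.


underlying: kogsu-bub-u-i-z
1. a, i -> 0 / V _: fires at position(s) 10: kogsububuz
2. 0 -> a / C _ C: inserts after position(s) 3: kogasububuz
surface: kogasububuz


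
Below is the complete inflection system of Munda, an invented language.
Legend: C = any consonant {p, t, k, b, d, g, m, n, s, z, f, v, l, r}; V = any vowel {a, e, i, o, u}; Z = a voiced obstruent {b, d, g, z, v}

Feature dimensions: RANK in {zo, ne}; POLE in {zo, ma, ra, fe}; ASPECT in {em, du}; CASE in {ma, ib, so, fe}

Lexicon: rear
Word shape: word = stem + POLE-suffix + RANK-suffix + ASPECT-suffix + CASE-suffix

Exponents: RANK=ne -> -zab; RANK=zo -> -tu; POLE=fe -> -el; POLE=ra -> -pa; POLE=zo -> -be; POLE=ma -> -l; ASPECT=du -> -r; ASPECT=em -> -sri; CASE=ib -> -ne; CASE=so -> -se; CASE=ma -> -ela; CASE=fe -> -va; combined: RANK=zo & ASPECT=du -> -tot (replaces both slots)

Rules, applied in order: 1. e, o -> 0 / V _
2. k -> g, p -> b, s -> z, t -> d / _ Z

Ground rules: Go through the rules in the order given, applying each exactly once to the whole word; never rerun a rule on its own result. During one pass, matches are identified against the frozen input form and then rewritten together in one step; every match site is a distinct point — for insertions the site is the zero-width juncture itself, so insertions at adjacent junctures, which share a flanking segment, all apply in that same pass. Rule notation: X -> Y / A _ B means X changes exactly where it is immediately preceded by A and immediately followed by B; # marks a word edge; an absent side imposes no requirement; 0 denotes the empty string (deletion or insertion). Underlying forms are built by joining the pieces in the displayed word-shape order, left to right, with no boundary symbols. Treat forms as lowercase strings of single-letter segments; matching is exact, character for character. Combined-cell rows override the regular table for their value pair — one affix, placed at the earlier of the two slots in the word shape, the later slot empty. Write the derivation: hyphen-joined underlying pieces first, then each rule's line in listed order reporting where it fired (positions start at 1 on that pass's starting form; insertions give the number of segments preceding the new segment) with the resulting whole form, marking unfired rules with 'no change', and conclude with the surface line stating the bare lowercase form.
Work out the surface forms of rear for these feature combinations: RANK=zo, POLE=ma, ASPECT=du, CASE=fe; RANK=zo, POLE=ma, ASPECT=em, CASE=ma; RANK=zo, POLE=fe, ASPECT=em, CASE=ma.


cell RANK=zo, POLE=ma, ASPECT=du, CASE=fe:
underlying: rear-l-tot-va
1. e, o -> 0 / V _: no change
2. k -> g, p -> b, s -> z, t -> d / _ Z: fires at position(s) 8: rearltodva
surface: rearltodva

cell RANK=zo, POLE=ma, ASPECT=em, CASE=ma:
underlying: rear-l-tu-sri-ela
1. e, o -> 0 / V _: fires at position(s) 11: rearltusrila
2. k -> g, p -> b, s -> z, t -> d / _ Z: no change
surface: rearltusrila

cell RANK=zo, POLE=fe, ASPECT=em, CASE=ma:
underlying: rear-el-tu-sri-ela
1. e, o -> 0 / V _: fires at position(s) 12: reareltusrila
2. k -> g, p -> b, s -> z, t -> d / _ Z: no change
surface: reareltusrila


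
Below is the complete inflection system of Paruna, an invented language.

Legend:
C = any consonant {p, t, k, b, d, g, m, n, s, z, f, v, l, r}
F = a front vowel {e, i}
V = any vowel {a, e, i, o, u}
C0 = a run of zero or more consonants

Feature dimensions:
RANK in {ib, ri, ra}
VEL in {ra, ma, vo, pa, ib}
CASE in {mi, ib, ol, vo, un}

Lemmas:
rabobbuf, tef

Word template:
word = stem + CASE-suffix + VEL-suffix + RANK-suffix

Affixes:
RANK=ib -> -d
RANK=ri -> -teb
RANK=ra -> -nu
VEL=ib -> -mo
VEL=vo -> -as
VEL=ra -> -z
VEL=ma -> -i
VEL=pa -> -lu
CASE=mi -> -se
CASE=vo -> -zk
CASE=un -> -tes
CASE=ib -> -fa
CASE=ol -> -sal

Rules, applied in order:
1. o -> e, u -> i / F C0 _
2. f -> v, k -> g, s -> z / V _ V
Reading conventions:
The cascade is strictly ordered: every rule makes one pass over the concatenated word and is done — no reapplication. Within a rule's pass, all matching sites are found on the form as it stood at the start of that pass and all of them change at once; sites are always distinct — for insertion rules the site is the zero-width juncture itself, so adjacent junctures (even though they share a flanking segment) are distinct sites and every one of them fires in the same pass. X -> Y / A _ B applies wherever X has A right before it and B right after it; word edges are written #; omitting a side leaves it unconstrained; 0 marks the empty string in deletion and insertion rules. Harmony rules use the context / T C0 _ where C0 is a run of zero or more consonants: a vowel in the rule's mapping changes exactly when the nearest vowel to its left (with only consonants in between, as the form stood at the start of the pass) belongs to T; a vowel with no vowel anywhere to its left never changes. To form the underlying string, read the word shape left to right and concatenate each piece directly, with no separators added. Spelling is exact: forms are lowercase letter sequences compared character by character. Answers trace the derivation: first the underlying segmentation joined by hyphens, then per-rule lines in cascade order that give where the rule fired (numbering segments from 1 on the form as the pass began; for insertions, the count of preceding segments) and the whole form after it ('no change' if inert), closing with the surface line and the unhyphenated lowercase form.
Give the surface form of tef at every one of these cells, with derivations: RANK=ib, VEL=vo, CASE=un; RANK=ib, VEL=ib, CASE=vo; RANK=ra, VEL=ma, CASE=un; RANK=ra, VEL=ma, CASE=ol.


cell RANK=ib, VEL=vo, CASE=un:
underlying: tef-tes-as-d
1. o -> e, u -> i / F C0 _: no change
2. f -> v, k -> g, s -> z / V _ V: fires at position(s) 6: teftezasd
surface: teftezasd

cell RANK=ib, VEL=ib, CASE=vo:
underlying: tef-zk-mo-d
1. o -> e, u -> i / F C0 _: fires at position(s) 7: tefzkmed
2. f -> v, k -> g, s -> z / V _ V: no change
surface: tefzkmed

cell RANK=ra, VEL=ma, CASE=un:
underlying: tef-tes-i-nu
1. o -> e, u -> i / F C0 _: fires at position(s) 9: teftesini
2. f -> v, k -> g, s -> z / V _ V: fires at position(s) 6: teftezini
surface: teftezini

cell RANK=ra, VEL=ma, CASE=ol:
underlying: tef-sal-i-nu
1. o -> e, u -> i / F C0 _: fires at position(s) 9: tefsalini
2. f -> v, k -> g, s -> z / V _ V: no change
surface: tefsalini


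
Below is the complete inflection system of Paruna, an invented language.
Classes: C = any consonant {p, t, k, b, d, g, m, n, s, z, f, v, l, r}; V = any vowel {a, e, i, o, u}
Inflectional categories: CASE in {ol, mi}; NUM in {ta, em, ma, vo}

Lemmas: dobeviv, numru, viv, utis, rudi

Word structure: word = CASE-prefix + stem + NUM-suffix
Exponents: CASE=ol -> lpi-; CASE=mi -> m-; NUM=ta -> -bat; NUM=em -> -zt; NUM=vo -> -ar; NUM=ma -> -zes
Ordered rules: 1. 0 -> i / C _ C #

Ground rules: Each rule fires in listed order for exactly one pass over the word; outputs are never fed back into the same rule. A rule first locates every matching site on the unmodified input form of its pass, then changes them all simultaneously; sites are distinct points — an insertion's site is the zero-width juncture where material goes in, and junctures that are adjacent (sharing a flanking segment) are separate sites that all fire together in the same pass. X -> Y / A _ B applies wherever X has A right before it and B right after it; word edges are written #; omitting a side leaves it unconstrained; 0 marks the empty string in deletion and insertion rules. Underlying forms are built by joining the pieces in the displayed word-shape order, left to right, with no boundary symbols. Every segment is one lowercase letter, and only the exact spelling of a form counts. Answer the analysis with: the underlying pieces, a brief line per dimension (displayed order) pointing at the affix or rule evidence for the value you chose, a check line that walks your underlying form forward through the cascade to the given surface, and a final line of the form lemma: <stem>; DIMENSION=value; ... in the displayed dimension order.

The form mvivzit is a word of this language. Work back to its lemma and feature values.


underlying: m-viv-zt
CASE=mi - signalled by the affix m-
NUM=em - signalled by the affix -zt
check: mvivzt -> mvivzit
lemma: viv; CASE=mi; NUM=em


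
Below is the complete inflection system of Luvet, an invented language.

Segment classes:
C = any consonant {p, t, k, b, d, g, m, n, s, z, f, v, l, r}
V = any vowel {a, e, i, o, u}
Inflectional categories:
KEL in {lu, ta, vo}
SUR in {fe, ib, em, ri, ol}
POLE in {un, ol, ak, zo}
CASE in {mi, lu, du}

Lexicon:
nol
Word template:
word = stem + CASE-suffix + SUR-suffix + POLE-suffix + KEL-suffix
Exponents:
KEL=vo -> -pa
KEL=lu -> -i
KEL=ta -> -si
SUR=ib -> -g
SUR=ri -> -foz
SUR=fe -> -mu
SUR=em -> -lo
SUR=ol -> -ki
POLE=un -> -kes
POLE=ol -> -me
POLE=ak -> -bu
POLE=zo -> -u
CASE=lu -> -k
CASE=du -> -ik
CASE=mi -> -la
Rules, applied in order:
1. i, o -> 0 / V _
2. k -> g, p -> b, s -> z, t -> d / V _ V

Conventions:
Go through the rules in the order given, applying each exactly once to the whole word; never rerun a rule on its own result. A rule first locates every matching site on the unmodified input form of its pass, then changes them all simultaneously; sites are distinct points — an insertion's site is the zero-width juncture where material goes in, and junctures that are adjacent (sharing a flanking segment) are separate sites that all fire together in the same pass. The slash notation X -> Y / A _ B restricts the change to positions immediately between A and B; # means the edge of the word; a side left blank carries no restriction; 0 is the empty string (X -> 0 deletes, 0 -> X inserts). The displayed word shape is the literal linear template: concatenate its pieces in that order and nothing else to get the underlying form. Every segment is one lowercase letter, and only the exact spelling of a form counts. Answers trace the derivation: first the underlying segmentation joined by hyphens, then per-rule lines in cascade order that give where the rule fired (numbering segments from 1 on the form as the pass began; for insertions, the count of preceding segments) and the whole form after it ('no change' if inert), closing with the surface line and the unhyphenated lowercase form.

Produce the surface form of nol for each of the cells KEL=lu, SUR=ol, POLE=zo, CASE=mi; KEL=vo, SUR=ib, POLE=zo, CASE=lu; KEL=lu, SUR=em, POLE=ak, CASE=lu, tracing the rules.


cell KEL=lu, SUR=ol, POLE=zo, CASE=mi:
underlying: nol-la-ki-u-i
1. i, o -> 0 / V _: fires at position(s) 9: nollakiu
2. k -> g, p -> b, s -> z, t -> d / V _ V: fires at position(s) 6: nollagiu
surface: nollagiu

cell KEL=vo, SUR=ib, POLE=zo, CASE=lu:
underlying: nol-k-g-u-pa
1. i, o -> 0 / V _: no change
2. k -> g, p -> b, s -> z, t -> d / V _ V: fires at position(s) 7: nolkguba
surface: nolkguba

cell KEL=lu, SUR=em, POLE=ak, CASE=lu:
underlying: nol-k-lo-bu-i
1. i, o -> 0 / V _: fires at position(s) 9: nolklobu
2. k -> g, p -> b, s -> z, t -> d / V _ V: no change
surface: nolklobu


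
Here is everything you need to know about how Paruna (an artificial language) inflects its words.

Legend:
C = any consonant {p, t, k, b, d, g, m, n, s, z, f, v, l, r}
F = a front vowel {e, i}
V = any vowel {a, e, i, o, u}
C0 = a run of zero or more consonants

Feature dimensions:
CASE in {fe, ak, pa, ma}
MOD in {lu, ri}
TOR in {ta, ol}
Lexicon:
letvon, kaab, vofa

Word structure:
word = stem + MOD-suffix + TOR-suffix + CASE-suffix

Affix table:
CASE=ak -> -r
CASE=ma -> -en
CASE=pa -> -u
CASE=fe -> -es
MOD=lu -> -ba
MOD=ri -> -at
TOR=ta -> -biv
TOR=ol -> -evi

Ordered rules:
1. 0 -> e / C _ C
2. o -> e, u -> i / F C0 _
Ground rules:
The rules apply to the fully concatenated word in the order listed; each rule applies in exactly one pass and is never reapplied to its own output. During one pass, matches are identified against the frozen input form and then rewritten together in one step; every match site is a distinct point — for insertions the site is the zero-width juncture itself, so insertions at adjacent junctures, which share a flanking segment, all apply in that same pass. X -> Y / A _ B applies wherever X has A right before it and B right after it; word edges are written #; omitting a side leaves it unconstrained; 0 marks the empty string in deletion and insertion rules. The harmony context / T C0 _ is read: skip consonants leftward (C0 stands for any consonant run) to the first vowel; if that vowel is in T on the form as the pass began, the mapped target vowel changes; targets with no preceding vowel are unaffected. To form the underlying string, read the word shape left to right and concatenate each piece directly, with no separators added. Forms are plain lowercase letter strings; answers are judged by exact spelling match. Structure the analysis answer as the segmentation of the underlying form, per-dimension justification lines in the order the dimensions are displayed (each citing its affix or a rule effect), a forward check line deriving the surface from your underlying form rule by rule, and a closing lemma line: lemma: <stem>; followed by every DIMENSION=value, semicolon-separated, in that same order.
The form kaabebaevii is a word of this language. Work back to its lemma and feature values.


underlying: kaab-ba-evi-u
CASE=pa - signalled by the affix -u
MOD=lu - signalled by the affix -ba
TOR=ol - signalled by the affix -evi
check: kaabbaeviu -> kaabebaeviu -> kaabebaevii
lemma: kaab; CASE=pa; MOD=lu; TOR=ol


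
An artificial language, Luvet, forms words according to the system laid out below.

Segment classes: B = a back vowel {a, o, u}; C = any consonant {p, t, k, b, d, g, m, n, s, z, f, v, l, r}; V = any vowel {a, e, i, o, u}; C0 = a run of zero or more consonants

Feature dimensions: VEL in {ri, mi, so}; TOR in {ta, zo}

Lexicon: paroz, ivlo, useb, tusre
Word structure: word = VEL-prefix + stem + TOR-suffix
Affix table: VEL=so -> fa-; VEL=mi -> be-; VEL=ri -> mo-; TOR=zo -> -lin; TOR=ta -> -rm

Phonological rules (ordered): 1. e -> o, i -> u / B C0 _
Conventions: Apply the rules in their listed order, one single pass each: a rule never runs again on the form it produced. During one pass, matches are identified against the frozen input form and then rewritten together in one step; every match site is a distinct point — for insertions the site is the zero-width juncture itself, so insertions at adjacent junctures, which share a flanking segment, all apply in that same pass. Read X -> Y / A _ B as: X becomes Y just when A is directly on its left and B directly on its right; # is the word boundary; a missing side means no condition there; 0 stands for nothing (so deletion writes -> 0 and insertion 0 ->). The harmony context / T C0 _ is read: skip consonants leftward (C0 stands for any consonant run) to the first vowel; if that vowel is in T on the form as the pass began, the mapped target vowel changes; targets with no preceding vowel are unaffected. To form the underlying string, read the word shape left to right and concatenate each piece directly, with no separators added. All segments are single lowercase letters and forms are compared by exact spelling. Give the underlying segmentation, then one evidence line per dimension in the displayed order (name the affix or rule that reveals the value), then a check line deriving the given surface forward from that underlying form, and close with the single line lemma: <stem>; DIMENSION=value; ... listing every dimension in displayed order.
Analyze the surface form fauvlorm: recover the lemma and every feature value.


underlying: fa-ivlo-rm
VEL=so - signalled by the affix fa-
TOR=ta - signalled by the affix -rm
check: faivlorm -> fauvlorm
lemma: ivlo; VEL=so; TOR=ta


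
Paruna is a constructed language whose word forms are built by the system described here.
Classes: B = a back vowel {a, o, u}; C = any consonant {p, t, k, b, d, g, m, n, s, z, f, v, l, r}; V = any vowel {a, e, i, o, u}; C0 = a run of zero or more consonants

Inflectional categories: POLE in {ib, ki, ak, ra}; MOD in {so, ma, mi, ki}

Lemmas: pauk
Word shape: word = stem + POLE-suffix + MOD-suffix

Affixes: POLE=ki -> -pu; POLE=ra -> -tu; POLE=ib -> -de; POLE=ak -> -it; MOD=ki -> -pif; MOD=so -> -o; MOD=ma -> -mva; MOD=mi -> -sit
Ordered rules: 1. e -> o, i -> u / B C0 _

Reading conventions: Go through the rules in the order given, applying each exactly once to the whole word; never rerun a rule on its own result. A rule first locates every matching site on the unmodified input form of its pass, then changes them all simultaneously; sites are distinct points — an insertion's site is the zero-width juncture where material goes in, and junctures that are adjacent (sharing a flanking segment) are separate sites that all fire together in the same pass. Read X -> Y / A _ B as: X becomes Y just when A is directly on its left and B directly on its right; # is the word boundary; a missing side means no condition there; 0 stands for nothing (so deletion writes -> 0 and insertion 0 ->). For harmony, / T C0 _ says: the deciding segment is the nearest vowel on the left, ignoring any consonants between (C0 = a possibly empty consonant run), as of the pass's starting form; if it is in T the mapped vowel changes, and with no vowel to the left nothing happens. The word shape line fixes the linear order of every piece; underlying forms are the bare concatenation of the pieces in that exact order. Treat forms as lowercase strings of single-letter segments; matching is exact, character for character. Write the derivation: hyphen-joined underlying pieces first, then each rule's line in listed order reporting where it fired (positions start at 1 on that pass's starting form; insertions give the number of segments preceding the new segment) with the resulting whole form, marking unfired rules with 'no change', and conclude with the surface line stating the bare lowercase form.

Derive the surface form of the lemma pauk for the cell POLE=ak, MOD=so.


underlying: pauk-it-o
1. e -> o, i -> u / B C0 _: fires at position(s) 5: paukuto
surface: paukuto


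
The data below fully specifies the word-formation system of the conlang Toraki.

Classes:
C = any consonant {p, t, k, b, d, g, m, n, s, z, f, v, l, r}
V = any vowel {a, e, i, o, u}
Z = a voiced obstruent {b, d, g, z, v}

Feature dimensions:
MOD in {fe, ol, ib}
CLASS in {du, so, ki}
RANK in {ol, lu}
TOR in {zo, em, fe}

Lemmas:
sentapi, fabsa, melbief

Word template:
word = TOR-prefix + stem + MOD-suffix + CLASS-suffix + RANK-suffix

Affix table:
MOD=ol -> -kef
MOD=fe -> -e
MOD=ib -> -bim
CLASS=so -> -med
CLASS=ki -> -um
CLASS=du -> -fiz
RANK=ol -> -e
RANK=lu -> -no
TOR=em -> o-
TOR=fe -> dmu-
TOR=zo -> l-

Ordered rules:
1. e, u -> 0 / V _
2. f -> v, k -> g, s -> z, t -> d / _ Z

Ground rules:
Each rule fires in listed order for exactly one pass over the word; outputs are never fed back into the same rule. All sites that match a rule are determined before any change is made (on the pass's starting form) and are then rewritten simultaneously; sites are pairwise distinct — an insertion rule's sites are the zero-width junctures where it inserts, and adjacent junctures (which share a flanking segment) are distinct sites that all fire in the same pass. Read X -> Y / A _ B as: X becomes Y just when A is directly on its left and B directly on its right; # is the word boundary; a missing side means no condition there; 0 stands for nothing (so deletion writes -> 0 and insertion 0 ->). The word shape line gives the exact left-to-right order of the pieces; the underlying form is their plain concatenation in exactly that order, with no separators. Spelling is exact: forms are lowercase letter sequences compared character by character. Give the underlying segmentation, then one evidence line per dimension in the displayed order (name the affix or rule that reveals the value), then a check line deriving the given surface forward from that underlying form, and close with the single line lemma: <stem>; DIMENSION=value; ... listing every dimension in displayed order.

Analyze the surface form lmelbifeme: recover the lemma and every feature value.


underlying: l-melbief-e-um-e
MOD=fe - signalled by the affix -e
CLASS=ki - signalled by the affix -um
RANK=ol - signalled by the affix -e
TOR=zo - signalled by the affix l-
check: lmelbiefeume -> lmelbifeme -> lmelbifeme
lemma: melbief; MOD=fe; CLASS=ki; RANK=ol; TOR=zo


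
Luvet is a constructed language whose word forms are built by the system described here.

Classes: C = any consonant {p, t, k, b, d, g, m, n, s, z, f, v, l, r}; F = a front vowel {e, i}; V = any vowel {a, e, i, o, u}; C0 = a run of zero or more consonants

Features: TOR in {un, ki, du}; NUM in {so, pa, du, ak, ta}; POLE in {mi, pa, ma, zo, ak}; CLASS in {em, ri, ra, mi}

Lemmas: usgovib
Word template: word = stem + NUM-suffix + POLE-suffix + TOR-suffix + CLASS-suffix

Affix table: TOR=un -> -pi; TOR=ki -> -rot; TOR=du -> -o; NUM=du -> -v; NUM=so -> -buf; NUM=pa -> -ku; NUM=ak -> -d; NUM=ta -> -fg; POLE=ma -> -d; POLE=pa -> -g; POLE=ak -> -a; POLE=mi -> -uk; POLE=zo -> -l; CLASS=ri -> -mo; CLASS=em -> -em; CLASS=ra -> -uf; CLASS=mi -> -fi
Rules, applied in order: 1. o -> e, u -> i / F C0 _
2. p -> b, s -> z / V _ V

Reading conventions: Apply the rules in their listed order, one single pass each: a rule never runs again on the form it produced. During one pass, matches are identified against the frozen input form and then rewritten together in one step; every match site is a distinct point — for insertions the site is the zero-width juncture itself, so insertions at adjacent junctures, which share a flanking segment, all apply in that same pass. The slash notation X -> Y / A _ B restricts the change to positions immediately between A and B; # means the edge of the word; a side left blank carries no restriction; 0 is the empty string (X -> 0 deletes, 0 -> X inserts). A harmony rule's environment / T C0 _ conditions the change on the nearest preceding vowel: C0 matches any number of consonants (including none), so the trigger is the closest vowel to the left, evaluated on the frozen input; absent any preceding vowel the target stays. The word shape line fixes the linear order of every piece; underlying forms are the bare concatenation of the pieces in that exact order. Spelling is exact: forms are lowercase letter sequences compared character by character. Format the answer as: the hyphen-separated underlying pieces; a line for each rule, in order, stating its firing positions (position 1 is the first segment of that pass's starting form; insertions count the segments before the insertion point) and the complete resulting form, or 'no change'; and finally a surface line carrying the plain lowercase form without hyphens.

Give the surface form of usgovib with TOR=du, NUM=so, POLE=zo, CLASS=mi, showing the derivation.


underlying: usgovib-buf-l-o-fi
1. o -> e, u -> i / F C0 _: fires at position(s) 9: usgovibbiflofi
2. p -> b, s -> z / V _ V: no change
surface: usgovibbiflofi


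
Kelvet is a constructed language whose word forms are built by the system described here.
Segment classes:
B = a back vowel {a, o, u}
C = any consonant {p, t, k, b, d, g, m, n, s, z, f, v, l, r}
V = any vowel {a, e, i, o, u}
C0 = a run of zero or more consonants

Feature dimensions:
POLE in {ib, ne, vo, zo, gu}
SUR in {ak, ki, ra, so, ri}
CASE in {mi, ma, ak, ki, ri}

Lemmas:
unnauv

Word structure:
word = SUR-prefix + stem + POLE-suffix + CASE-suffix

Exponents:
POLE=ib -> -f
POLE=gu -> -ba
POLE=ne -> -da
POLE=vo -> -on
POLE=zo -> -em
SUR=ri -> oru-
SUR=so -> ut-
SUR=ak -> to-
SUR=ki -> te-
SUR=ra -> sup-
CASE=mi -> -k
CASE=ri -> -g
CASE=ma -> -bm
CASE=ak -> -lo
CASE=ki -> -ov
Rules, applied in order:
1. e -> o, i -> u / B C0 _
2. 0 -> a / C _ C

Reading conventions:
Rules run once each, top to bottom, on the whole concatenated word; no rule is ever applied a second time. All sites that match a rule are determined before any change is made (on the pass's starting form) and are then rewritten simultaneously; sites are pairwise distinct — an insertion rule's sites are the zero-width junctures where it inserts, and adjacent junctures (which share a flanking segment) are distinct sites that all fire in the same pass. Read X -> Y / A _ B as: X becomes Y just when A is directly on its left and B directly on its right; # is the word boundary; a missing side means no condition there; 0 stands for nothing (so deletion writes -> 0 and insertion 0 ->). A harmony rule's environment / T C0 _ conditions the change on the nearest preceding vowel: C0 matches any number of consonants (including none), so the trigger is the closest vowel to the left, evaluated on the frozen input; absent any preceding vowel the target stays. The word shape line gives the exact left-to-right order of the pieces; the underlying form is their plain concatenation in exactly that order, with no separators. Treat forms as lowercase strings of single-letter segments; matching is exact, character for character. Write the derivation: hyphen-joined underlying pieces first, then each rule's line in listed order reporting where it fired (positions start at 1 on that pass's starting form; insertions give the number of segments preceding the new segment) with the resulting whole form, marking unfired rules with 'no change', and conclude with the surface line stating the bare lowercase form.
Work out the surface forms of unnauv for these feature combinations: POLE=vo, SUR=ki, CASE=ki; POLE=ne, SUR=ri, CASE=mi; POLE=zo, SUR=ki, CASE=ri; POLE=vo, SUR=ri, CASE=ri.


cell POLE=vo, SUR=ki, CASE=ki:
underlying: te-unnauv-on-ov
1. e -> o, i -> u / B C0 _: no change
2. 0 -> a / C _ C: inserts after position(s) 4: teunanauvonov
surface: teunanauvonov

cell POLE=ne, SUR=ri, CASE=mi:
underlying: oru-unnauv-da-k
1. e -> o, i -> u / B C0 _: no change
2. 0 -> a / C _ C: inserts after position(s) 5, 9: oruunanauvadak
surface: oruunanauvadak

cell POLE=zo, SUR=ki, CASE=ri:
underlying: te-unnauv-em-g
1. e -> o, i -> u / B C0 _: fires at position(s) 9: teunnauvomg
2. 0 -> a / C _ C: inserts after position(s) 4, 10: teunanauvomag
surface: teunanauvomag

cell POLE=vo, SUR=ri, CASE=ri:
underlying: oru-unnauv-on-g
1. e -> o, i -> u / B C0 _: no change
2. 0 -> a / C _ C: inserts after position(s) 5, 11: oruunanauvonag
surface: oruunanauvonag


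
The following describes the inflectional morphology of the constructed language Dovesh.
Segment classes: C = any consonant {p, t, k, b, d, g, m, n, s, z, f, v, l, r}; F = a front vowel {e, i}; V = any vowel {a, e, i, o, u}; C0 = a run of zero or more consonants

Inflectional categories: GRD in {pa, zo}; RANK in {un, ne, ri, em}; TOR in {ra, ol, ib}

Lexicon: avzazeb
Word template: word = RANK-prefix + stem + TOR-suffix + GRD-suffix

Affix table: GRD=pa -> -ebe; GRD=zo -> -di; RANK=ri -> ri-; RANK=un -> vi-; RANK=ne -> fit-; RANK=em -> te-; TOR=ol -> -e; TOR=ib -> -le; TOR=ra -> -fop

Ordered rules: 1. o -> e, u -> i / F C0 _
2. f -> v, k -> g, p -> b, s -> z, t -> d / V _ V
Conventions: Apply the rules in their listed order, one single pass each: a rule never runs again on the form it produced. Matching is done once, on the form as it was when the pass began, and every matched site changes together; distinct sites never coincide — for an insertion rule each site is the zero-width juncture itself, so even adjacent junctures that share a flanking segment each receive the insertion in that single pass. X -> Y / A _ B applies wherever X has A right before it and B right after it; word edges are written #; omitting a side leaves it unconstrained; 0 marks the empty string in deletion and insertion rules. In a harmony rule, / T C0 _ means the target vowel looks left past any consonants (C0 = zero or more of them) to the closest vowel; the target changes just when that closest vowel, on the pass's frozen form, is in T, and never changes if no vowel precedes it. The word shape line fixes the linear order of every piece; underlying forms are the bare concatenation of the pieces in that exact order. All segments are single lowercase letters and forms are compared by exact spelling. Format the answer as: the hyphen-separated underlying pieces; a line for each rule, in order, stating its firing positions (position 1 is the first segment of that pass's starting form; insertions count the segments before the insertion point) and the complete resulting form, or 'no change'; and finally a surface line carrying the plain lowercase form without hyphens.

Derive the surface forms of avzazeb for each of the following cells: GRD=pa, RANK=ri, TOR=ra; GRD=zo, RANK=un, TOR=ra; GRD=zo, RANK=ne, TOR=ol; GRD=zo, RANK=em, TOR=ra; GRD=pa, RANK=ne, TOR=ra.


cell GRD=pa, RANK=ri, TOR=ra:
underlying: ri-avzazeb-fop-ebe
1. o -> e, u -> i / F C0 _: fires at position(s) 11: riavzazebfepebe
2. f -> v, k -> g, p -> b, s -> z, t -> d / V _ V: fires at position(s) 12: riavzazebfebebe
surface: riavzazebfebebe

cell GRD=zo, RANK=un, TOR=ra:
underlying: vi-avzazeb-fop-di
1. o -> e, u -> i / F C0 _: fires at position(s) 11: viavzazebfepdi
2. f -> v, k -> g, p -> b, s -> z, t -> d / V _ V: no change
surface: viavzazebfepdi

cell GRD=zo, RANK=ne, TOR=ol:
underlying: fit-avzazeb-e-di
1. o -> e, u -> i / F C0 _: no change
2. f -> v, k -> g, p -> b, s -> z, t -> d / V _ V: fires at position(s) 3: fidavzazebedi
surface: fidavzazebedi

cell GRD=zo, RANK=em, TOR=ra:
underlying: te-avzazeb-fop-di
1. o -> e, u -> i / F C0 _: fires at position(s) 11: teavzazebfepdi
2. f -> v, k -> g, p -> b, s -> z, t -> d / V _ V: no change
surface: teavzazebfepdi

cell GRD=pa, RANK=ne, TOR=ra:
underlying: fit-avzazeb-fop-ebe
1. o -> e, u -> i / F C0 _: fires at position(s) 12: fitavzazebfepebe
2. f -> v, k -> g, p -> b, s -> z, t -> d / V _ V: fires at position(s) 3, 13: fidavzazebfebebe
surface: fidavzazebfebebe


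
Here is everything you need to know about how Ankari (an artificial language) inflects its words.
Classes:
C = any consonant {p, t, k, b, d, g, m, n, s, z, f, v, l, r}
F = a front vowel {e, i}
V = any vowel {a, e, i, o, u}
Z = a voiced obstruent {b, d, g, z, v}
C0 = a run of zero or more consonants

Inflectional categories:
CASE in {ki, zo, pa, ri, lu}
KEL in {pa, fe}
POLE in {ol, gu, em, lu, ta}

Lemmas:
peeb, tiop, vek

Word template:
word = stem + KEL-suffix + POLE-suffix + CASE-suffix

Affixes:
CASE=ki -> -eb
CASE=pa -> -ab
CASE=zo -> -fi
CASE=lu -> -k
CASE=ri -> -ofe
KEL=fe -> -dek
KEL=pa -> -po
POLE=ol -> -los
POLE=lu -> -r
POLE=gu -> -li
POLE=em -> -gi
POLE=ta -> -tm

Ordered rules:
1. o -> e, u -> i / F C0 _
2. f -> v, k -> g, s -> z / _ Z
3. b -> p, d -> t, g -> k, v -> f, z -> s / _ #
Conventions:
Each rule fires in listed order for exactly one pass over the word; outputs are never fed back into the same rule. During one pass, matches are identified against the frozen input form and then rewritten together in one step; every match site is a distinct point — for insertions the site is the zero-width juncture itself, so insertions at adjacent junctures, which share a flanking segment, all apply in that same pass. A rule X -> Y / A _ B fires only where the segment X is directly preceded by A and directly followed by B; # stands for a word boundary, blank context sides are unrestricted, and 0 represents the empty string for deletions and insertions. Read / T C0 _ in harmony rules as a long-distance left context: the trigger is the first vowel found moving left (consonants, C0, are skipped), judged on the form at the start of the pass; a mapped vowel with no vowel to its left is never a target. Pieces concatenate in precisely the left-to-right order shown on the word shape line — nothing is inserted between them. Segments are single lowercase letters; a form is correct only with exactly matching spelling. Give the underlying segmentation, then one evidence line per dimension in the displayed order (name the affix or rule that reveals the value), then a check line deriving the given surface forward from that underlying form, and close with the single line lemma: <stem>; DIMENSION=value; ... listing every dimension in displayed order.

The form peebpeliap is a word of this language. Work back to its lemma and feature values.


underlying: peeb-po-li-ab
CASE=pa - signalled by the affix -ab
KEL=pa - signalled by the affix -po
POLE=gu - signalled by the affix -li
check: peebpoliab -> peebpeliab -> peebpeliab -> peebpeliap
lemma: peeb; CASE=pa; KEL=pa; POLE=gu


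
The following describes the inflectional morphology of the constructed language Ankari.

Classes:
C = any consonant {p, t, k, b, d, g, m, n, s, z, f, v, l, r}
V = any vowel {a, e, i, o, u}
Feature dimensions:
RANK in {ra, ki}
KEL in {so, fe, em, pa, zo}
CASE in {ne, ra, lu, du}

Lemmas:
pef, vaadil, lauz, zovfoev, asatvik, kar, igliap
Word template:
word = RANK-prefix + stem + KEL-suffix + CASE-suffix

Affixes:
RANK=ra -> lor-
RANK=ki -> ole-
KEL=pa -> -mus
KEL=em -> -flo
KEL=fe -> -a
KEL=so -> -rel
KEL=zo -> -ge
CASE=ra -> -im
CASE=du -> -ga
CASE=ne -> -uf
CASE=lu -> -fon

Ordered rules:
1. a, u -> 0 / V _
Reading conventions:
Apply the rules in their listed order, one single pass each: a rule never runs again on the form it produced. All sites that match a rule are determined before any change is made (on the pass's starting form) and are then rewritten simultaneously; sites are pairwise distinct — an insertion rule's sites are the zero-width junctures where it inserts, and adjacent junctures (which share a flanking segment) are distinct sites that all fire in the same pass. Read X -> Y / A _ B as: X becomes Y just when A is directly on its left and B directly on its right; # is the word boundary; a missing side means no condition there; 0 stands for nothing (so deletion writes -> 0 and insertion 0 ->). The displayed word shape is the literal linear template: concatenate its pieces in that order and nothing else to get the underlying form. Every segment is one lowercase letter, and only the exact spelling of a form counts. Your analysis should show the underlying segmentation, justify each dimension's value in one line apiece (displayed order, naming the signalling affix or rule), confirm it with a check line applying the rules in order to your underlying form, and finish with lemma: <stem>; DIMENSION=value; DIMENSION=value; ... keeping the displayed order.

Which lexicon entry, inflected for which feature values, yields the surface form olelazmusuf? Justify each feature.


underlying: ole-lauz-mus-uf
RANK=ki - signalled by the affix ole-
KEL=pa - signalled by the affix -mus
CASE=ne - signalled by the affix -uf
check: olelauzmusuf -> olelazmusuf
lemma: lauz; RANK=ki; KEL=pa; CASE=ne
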